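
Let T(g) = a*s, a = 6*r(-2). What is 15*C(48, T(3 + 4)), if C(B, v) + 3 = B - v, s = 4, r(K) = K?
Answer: 1395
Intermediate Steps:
a = -12 (a = 6*(-2) = -12)
T(g) = -48 (T(g) = -12*4 = -48)
C(B, v) = -3 + B - v (C(B, v) = -3 + (B - v) = -3 + B - v)
15*C(48, T(3 + 4)) = 15*(-3 + 48 - 1*(-48)) = 15*(-3 + 48 + 48) = 15*93 = 1395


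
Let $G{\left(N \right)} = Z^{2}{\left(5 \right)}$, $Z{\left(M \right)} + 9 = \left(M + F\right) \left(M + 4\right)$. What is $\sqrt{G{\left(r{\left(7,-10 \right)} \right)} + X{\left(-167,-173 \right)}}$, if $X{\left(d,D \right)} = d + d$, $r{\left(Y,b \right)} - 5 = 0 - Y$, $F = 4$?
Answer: $5 \sqrt{194} \approx 69.642$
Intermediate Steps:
$r{\left(Y,b \right)} = 5 - Y$ ($r{\left(Y,b \right)} = 5 + \left(0 - Y\right) = 5 - Y$)
$Z{\left(M \right)} = -9 + \left(4 + M\right)^{2}$ ($Z{\left(M \right)} = -9 + \left(M + 4\right) \left(M + 4\right) = -9 + \left(4 + M\right) \left(4 + M\right) = -9 + \left(4 + M\right)^{2}$)
$X{\left(d,D \right)} = 2 d$
$G{\left(N \right)} = 5184$ ($G{\left(N \right)} = \left(7 + 5^{2} + 8 \cdot 5\right)^{2} = \left(7 + 25 + 40\right)^{2} = 72^{2} = 5184$)
$\sqrt{G{\left(r{\left(7,-10 \right)} \right)} + X{\left(-167,-173 \right)}} = \sqrt{5184 + 2 \left(-167\right)} = \sqrt{5184 - 334} = \sqrt{4850} = 5 \sqrt{194}$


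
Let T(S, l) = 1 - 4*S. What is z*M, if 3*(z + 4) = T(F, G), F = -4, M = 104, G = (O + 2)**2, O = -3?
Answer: 520/3 ≈ 173.33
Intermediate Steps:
G = 1 (G = (-3 + 2)**2 = (-1)**2 = 1)
z = 5/3 (z = -4 + (1 - 4*(-4))/3 = -4 + (1 + 16)/3 = -4 + (1/3)*17 = -4 + 17/3 = 5/3 ≈ 1.6667)
z*M = (5/3)*104 = 520/3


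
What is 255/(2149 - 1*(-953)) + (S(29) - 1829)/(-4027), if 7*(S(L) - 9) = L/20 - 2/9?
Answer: 1401115993/2623268340 ≈ 0.53411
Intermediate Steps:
S(L) = 565/63 + L/140 (S(L) = 9 + (L/20 - 2/9)/7 = 9 + (-2/9 + L/20)/7 = 9 + (-2/63 + L/140) = 565/63 + L/140)
255/(2149 - 1*(-953)) + (S(29) - 1829)/(-4027) = 255/(2149 - 1*(-953)) + ((565/63 + (1/140)*29) - 1829)/(-4027) = 255/(2149 + 953) + ((565/63 + 29/140) - 1829)*(-1/4027) = 255/3102 + (11561/1260 - 1829)*(-1/4027) = 255*(1/3102) - 2292979/1260*(-1/4027) = 85/1034 + 2292979/5074020 = 1401115993/2623268340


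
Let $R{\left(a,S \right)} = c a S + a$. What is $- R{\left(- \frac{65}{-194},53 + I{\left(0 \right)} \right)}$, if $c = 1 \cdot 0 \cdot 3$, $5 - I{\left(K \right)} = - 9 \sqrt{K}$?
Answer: $- \frac{65}{194} \approx -0.33505$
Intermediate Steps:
$I{\left(K \right)} = 5 + 9 \sqrt{K}$ ($I{\left(K \right)} = 5 - - 9 \sqrt{K} = 5 + 9 \sqrt{K}$)
$c = 0$ ($c = 0 \cdot 3 = 0$)
$R{\left(a,S \right)} = a$ ($R{\left(a,S \right)} = 0 a S + a = 0 S + a = 0 + a = a$)
$- R{\left(- \frac{65}{-194},53 + I{\left(0 \right)} \right)} = - \frac{-65}{-194} = - \frac{\left(-65\right) \left(-1\right)}{194} = \left(-1\right) \frac{65}{194} = - \frac{65}{194}$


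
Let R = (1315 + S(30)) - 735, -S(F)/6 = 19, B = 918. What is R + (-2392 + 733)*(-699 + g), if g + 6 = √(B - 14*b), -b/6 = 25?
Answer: 1170061 - 1659*√3018 ≈ 1.0789e+6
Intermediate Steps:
b = -150 (b = -6*25 = -150)
S(F) = -114 (S(F) = -6*19 = -114)
g = -6 + √3018 (g = -6 + √(918 - 14*(-150)) = -6 + √(918 + 2100) = -6 + √3018 ≈ 48.936)
R = 466 (R = (1315 - 114) - 735 = 1201 - 735 = 466)
R + (-2392 + 733)*(-699 + g) = 466 + (-2392 + 733)*(-699 + (-6 + √3018)) = 466 - 1659*(-705 + √3018) = 466 + (1169595 - 1659*√3018) = 1170061 - 1659*√3018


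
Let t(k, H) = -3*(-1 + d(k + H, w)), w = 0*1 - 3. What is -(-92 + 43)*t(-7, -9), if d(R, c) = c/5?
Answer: 1176/5 ≈ 235.20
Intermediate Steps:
w = -3 (w = 0 - 3 = -3)
d(R, c) = c/5 (d(R, c) = c*(⅕) = c/5)
t(k, H) = 24/5 (t(k, H) = -3*(-1 + (⅕)*(-3)) = -3*(-1 - ⅗) = -3*(-8/5) = 24/5)
-(-92 + 43)*t(-7, -9) = -(-92 + 43)*24/5 = -(-49)*24/5 = -1*(-1176/5) = 1176/5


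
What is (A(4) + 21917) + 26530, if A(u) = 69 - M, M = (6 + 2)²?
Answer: 48452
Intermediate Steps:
M = 64 (M = 8² = 64)
A(u) = 5 (A(u) = 69 - 1*64 = 69 - 64 = 5)
(A(4) + 21917) + 26530 = (5 + 21917) + 26530 = 21922 + 26530 = 48452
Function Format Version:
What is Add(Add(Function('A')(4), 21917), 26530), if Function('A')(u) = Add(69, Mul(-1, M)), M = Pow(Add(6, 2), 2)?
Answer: 48452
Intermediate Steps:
M = 64 (M = Pow(8, 2) = 64)
Function('A')(u) = 5 (Function('A')(u) = Add(69, Mul(-1, 64)) = Add(69, -64) = 5)
Add(Add(Function('A')(4), 21917), 26530) = Add(Add(5, 21917), 26530) = Add(21922, 26530) = 48452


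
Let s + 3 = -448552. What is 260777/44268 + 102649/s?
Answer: 112428761303/19856632740 ≈ 5.6620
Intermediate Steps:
s = -448555 (s = -3 - 448552 = -448555)
260777/44268 + 102649/s = 260777/44268 + 102649/(-448555) = 260777*(1/44268) + 102649*(-1/448555) = 260777/44268 - 102649/448555 = 112428761303/19856632740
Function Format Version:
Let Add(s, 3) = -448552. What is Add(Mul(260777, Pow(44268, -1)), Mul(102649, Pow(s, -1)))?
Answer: Rational(112428761303, 19856632740) ≈ 5.6620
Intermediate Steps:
s = -448555 (s = Add(-3, -448552) = -448555)
Add(Mul(260777, Pow(44268, -1)), Mul(102649, Pow(s, -1))) = Add(Mul(260777, Pow(44268, -1)), Mul(102649, Pow(-448555, -1))) = Add(Mul(260777, Rational(1, 44268)), Mul(102649, Rational(-1, 448555))) = Add(Rational(260777, 44268), Rational(-102649, 448555)) = Rational(112428761303, 19856632740)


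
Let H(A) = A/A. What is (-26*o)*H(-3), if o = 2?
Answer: -52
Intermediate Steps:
H(A) = 1
(-26*o)*H(-3) = -26*2*1 = -52*1 = -52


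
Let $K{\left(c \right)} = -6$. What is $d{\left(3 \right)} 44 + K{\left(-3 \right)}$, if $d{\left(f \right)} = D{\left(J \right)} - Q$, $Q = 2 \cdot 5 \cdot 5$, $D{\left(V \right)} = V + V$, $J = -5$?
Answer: $-2646$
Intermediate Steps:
$D{\left(V \right)} = 2 V$
$Q = 50$ ($Q = 10 \cdot 5 = 50$)
$d{\left(f \right)} = -60$ ($d{\left(f \right)} = 2 \left(-5\right) - 50 = -10 - 50 = -60$)
$d{\left(3 \right)} 44 + K{\left(-3 \right)} = \left(-60\right) 44 - 6 = -2640 - 6 = -2646$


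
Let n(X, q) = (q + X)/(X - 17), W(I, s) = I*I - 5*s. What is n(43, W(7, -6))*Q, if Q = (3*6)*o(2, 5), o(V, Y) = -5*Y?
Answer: -27450/13 ≈ -2111.5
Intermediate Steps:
W(I, s) = I² - 5*s
n(X, q) = (X + q)/(-17 + X)
Q = -450 (Q = (3*6)*(-5*5) = 18*(-25) = -450)
n(43, W(7, -6))*Q = ((43 + (7² - 5*(-6)))/(-17 + 43))*(-450) = ((43 + (49 + 30))/26)*(-450) = ((43 + 79)/26)*(-450) = ((1/26)*122)*(-450) = (61/13)*(-450) = -27450/13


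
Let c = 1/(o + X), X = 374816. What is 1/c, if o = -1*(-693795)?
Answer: 1068611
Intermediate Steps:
o = 693795
c = 1/1068611 (c = 1/(693795 + 374816) = 1/1068611 ≈ 9.3579e-7)
1/c = 1/(1/1068611) = 1068611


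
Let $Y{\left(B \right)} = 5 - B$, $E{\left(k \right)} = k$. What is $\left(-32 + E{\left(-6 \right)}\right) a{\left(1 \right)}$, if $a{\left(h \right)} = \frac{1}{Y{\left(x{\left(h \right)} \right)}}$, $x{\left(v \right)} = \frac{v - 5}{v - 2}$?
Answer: $-38$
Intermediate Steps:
$x{\left(v \right)} = \frac{-5 + v}{-2 + v}$
$a{\left(h \right)} = \frac{1}{5 - \frac{-5 + h}{-2 + h}}$
$\left(-32 + E{\left(-6 \right)}\right) a{\left(1 \right)} = \left(-32 - 6\right) \frac{2 - 1}{5 - 4} = - 38 \frac{2 - 1}{5 - 4} = - 38 \cdot 1^{-1} \cdot 1 = - 38 \cdot 1 \cdot 1 = \left(-38\right) 1 = -38$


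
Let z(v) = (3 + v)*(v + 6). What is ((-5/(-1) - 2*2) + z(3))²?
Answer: 3025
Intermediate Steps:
z(v) = (3 + v)*(6 + v)
((-5/(-1) - 2*2) + z(3))² = ((-5/(-1) - 2*2) + (18 + 3² + 9*3))² = ((-5*(-1) - 4) + (18 + 9 + 27))² = ((5 - 4) + 54)² = (1 + 54)² = 55² = 3025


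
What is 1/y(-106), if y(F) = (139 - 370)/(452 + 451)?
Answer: -43/11 ≈ -3.9091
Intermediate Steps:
y(F) = -11/43 (y(F) = -231/903 = -231*1/903 = -11/43)
1/y(-106) = 1/(-11/43) = -43/11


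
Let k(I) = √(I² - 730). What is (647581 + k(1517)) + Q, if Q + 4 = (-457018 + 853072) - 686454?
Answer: 357177 + √2300559 ≈ 3.5869e+5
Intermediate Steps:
Q = -290404 (Q = -4 + ((-457018 + 853072) - 686454) = -4 + (396054 - 686454) = -4 - 290400 = -290404)
k(I) = √(-730 + I²)
(647581 + k(1517)) + Q = (647581 + √(-730 + 1517²)) - 290404 = (647581 + √(-730 + 2301289)) - 290404 = (647581 + √2300559) - 290404 = 357177 + √2300559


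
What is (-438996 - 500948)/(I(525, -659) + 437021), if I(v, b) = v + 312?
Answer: -469972/218929 ≈ -2.1467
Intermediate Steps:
I(v, b) = 312 + v
(-438996 - 500948)/(I(525, -659) + 437021) = (-438996 - 500948)/((312 + 525) + 437021) = -939944/(837 + 437021) = -939944/437858 = -939944*1/437858 = -469972/218929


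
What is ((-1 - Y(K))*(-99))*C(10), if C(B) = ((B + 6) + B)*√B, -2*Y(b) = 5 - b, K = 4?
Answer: 1287*√10 ≈ 4069.9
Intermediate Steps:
Y(b) = -5/2 + b/2 (Y(b) = -(5 - b)/2 = -5/2 + b/2)
C(B) = √B*(6 + 2*B) (C(B) = ((6 + B) + B)*√B = (6 + 2*B)*√B = √B*(6 + 2*B))
((-1 - Y(K))*(-99))*C(10) = ((-1 - (-5/2 + (½)*4))*(-99))*(2*√10*(3 + 10)) = ((-1 - (-5/2 + 2))*(-99))*(2*√10*13) = ((-1 - 1*(-½))*(-99))*(26*√10) = ((-1 + ½)*(-99))*(26*√10) = (-½*(-99))*(26*√10) = 99*(26*√10)/2 = 1287*√10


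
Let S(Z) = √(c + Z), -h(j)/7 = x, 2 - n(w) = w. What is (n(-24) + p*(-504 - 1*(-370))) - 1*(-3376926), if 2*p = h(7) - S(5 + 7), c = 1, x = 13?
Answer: 3383049 + 67*√13 ≈ 3.3833e+6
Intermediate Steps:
n(w) = 2 - w
h(j) = -91 (h(j) = -7*13 = -91)
S(Z) = √(1 + Z)
p = -91/2 - √13/2 (p = (-91 - √(1 + (5 + 7)))/2 = (-91 - √(1 + 12))/2 = (-91 - √13)/2 = -91/2 - √13/2 ≈ -47.303)
(n(-24) + p*(-504 - 1*(-370))) - 1*(-3376926) = ((2 - 1*(-24)) + (-91/2 - √13/2)*(-504 - 1*(-370))) - 1*(-3376926) = ((2 + 24) + (-91/2 - √13/2)*(-504 + 370)) + 3376926 = (26 + (-91/2 - √13/2)*(-134)) + 3376926 = (26 + (6097 + 67*√13)) + 3376926 = (6123 + 67*√13) + 3376926 = 3383049 + 67*√13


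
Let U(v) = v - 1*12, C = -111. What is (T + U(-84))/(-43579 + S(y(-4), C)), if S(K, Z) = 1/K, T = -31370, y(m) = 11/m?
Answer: 346126/479373 ≈ 0.72204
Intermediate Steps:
U(v) = -12 + v (U(v) = v - 12 = -12 + v)
(T + U(-84))/(-43579 + S(y(-4), C)) = (-31370 + (-12 - 84))/(-43579 + 1/(11/(-4))) = (-31370 - 96)/(-43579 + 1/(11*(-¼))) = -31466/(-43579 + 1/(-11/4)) = -31466/(-43579 - 4/11) = -31466/(-479373/11) = -31466*(-11/479373) = 346126/479373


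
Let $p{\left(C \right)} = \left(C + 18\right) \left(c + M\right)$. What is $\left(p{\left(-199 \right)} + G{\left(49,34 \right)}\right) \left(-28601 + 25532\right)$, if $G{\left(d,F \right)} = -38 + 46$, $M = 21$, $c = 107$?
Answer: $71078040$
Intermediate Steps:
$G{\left(d,F \right)} = 8$
$p{\left(C \right)} = 2304 + 128 C$ ($p{\left(C \right)} = \left(C + 18\right) \left(107 + 21\right) = \left(18 + C\right) 128 = 2304 + 128 C$)
$\left(p{\left(-199 \right)} + G{\left(49,34 \right)}\right) \left(-28601 + 25532\right) = \left(\left(2304 + 128 \left(-199\right)\right) + 8\right) \left(-28601 + 25532\right) = \left(\left(2304 - 25472\right) + 8\right) \left(-3069\right) = \left(-23168 + 8\right) \left(-3069\right) = \left(-23160\right) \left(-3069\right) = 71078040$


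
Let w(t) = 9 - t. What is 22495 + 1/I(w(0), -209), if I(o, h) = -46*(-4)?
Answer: 4139081/184 ≈ 22495.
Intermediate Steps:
I(o, h) = 184
22495 + 1/I(w(0), -209) = 22495 + 1/184 = 4139081/184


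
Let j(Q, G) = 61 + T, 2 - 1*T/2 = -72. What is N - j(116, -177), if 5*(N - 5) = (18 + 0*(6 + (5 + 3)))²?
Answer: -696/5 ≈ -139.20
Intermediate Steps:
T = 148 (T = 4 - 2*(-72) = 4 + 144 = 148)
j(Q, G) = 209 (j(Q, G) = 61 + 148 = 209)
N = 349/5 (N = 5 + (18 + 0*(6 + (5 + 3)))²/5 = 5 + (18 + 0*(6 + 8))²/5 = 5 + (18 + 0*14)²/5 = 5 + (18 + 0)²/5 = 5 + (⅕)*18² = 5 + (⅕)*324 = 5 + 324/5 = 349/5 ≈ 69.800)
N - j(116, -177) = 349/5 - 1*209 = 349/5 - 209 = -696/5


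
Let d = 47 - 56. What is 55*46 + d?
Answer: 2521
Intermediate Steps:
d = -9
55*46 + d = 55*46 - 9 = 2530 - 9 = 2521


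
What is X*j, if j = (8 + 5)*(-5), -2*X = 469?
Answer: 30485/2 ≈ 15243.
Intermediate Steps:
X = -469/2 (X = -1/2*469 = -469/2 ≈ -234.50)
j = -65 (j = 13*(-5) = -65)
X*j = -469/2*(-65) = 30485/2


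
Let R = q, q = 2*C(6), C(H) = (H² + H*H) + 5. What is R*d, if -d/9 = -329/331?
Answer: 455994/331 ≈ 1377.6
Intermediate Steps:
C(H) = 5 + 2*H² (C(H) = (H² + H²) + 5 = 2*H² + 5 = 5 + 2*H²)
q = 154 (q = 2*(5 + 2*6²) = 2*(5 + 2*36) = 2*(5 + 72) = 2*77 = 154)
d = 2961/331 (d = -(-2961)/331 = -9*(-329/331) = 2961/331 ≈ 8.9456)
R = 154
R*d = 154*(2961/331) = 455994/331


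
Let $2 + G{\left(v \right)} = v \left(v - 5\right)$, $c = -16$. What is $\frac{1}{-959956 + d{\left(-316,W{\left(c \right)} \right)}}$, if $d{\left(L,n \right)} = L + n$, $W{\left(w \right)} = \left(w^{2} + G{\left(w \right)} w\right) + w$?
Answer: $- \frac{1}{965376} \approx -1.0359 \cdot 10^{-6}$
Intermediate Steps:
$G{\left(v \right)} = -2 + v \left(-5 + v\right)$ ($G{\left(v \right)} = -2 + v \left(v - 5\right) = -2 + v \left(-5 + v\right)$)
$W{\left(w \right)} = w + w^{2} + w \left(-2 + w^{2} - 5 w\right)$ ($W{\left(w \right)} = \left(w^{2} + \left(-2 + w^{2} - 5 w\right) w\right) + w = \left(w^{2} + w \left(-2 + w^{2} - 5 w\right)\right) + w = w + w^{2} + w \left(-2 + w^{2} - 5 w\right)$)
$\frac{1}{-959956 + d{\left(-316,W{\left(c \right)} \right)}} = \frac{1}{-959956 - \left(316 + 16 \left(-1 + \left(-16\right)^{2} - -64\right)\right)} = \frac{1}{-959956 - \left(316 + 16 \left(-1 + 256 + 64\right)\right)} = \frac{1}{-959956 - 5420} = \frac{1}{-965376} = - \frac{1}{965376}$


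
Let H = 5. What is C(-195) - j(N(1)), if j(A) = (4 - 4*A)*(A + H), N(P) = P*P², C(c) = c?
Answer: -195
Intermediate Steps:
N(P) = P³
j(A) = (4 - 4*A)*(5 + A) (j(A) = (4 - 4*A)*(A + 5) = (4 - 4*A)*(5 + A))
C(-195) - j(N(1)) = -195 - (20 - 16*1³ - 4*(1³)²) = -195 - (20 - 16*1 - 4*1²) = -195 - (20 - 16 - 4*1) = -195 - (20 - 16 - 4) = -195 - 1*0 = -195 + 0 = -195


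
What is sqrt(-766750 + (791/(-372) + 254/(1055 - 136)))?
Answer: I*sqrt(22403287061797947)/170934 ≈ 875.64*I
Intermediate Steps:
sqrt(-766750 + (791/(-372) + 254/(1055 - 136))) = sqrt(-766750 + (791*(-1/372) + 254/919)) = sqrt(-766750 + (-791/372 + (1/919)*254)) = sqrt(-766750 + (-791/372 + 254/919)) = sqrt(-766750 - 632441/341868) = sqrt(-262127921441/341868) = I*sqrt(22403287061797947)/170934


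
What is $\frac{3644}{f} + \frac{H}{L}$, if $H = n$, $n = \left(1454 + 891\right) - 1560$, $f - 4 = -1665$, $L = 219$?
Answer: $\frac{505849}{363759} \approx 1.3906$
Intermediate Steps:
$f = -1661$ ($f = 4 - 1665 = -1661$)
$n = 785$ ($n = 2345 - 1560 = 785$)
$H = 785$
$\frac{3644}{f} + \frac{H}{L} = \frac{3644}{-1661} + \frac{785}{219} = 3644 \left(- \frac{1}{1661}\right) + 785 \cdot \frac{1}{219} = - \frac{3644}{1661} + \frac{785}{219} = \frac{505849}{363759}$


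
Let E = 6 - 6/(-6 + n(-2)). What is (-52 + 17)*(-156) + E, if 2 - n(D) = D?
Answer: 5469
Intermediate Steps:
n(D) = 2 - D
E = 9 (E = 6 - 6/(-6 + (2 - 1*(-2))) = 6 - 6/(-6 + (2 + 2)) = 6 - 6/(-6 + 4) = 6 - 6/(-2) = 6 - 6*(-1/2) = 6 + 3 = 9)
(-52 + 17)*(-156) + E = (-52 + 17)*(-156) + 9 = -35*(-156) + 9 = 5460 + 9 = 5469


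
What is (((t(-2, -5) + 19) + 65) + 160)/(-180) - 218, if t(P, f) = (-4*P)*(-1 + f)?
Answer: -9859/45 ≈ -219.09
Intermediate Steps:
t(P, f) = -4*P*(-1 + f)
(((t(-2, -5) + 19) + 65) + 160)/(-180) - 218 = (((4*(-2)*(1 - 1*(-5)) + 19) + 65) + 160)/(-180) - 218 = (((4*(-2)*(1 + 5) + 19) + 65) + 160)*(-1/180) - 218 = (((4*(-2)*6 + 19) + 65) + 160)*(-1/180) - 218 = (((-48 + 19) + 65) + 160)*(-1/180) - 218 = ((-29 + 65) + 160)*(-1/180) - 218 = (36 + 160)*(-1/180) - 218 = 196*(-1/180) - 218 = -49/45 - 218 = -9859/45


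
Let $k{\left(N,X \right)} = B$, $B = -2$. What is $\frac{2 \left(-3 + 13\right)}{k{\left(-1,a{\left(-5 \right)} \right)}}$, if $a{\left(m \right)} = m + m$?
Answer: $-10$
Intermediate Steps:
$a{\left(m \right)} = 2 m$
$k{\left(N,X \right)} = -2$
$\frac{2 \left(-3 + 13\right)}{k{\left(-1,a{\left(-5 \right)} \right)}} = \frac{2 \left(-3 + 13\right)}{-2} = 2 \cdot 10 \left(- \frac{1}{2}\right) = 20 \left(- \frac{1}{2}\right) = -10$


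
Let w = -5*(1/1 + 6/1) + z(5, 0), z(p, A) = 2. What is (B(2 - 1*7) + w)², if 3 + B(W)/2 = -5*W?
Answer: 121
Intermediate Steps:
B(W) = -6 - 10*W (B(W) = -6 + 2*(-5*W) = -6 - 10*W)
w = -33 (w = -5*(1/1 + 6/1) + 2 = -5*(1*1 + 6*1) + 2 = -5*(1 + 6) + 2 = -5*7 + 2 = -35 + 2 = -33)
(B(2 - 1*7) + w)² = ((-6 - 10*(2 - 1*7)) - 33)² = ((-6 - 10*(2 - 7)) - 33)² = ((-6 - 10*(-5)) - 33)² = ((-6 + 50) - 33)² = (44 - 33)² = 11² = 121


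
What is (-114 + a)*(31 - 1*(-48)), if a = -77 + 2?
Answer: -14931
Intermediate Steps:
a = -75
(-114 + a)*(31 - 1*(-48)) = (-114 - 75)*(31 - 1*(-48)) = -189*(31 + 48) = -189*79 = -14931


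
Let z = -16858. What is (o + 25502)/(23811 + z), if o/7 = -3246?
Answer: 2780/6953 ≈ 0.39983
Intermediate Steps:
o = -22722 (o = 7*(-3246) = -22722)
(o + 25502)/(23811 + z) = (-22722 + 25502)/(23811 - 16858) = 2780/6953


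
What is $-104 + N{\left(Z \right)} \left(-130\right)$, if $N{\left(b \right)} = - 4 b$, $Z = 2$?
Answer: $936$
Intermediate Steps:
$-104 + N{\left(Z \right)} \left(-130\right) = -104 + \left(-4\right) 2 \left(-130\right) = -104 - -1040 = -104 + 1040 = 936$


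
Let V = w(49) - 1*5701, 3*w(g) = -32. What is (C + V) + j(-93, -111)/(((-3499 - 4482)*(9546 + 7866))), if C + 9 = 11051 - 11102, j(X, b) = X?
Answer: -802060650967/138965172 ≈ -5771.7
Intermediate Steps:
w(g) = -32/3 (w(g) = (⅓)*(-32) = -32/3)
V = -17135/3 (V = -32/3 - 1*5701 = -32/3 - 5701 = -17135/3 ≈ -5711.7)
C = -60 (C = -9 + (11051 - 11102) = -9 - 51 = -60)
(C + V) + j(-93, -111)/(((-3499 - 4482)*(9546 + 7866))) = (-60 - 17135/3) - 93*1/((-3499 - 4482)*(9546 + 7866)) = -17315/3 - 93/((-7981*17412)) = -17315/3 - 93/(-138965172) = -17315/3 - 93*(-1/138965172) = -17315/3 + 31/46321724 = -802060650967/138965172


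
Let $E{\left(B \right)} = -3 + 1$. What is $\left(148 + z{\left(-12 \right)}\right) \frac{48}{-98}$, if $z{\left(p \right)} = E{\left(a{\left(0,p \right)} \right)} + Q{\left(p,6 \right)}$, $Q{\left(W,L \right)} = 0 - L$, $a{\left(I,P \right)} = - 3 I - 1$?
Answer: $- \frac{480}{7} \approx -68.571$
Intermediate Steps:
$a{\left(I,P \right)} = -1 - 3 I$
$Q{\left(W,L \right)} = - L$
$E{\left(B \right)} = -2$
$z{\left(p \right)} = -8$ ($z{\left(p \right)} = -2 - 6 = -8$)
$\left(148 + z{\left(-12 \right)}\right) \frac{48}{-98} = \left(148 - 8\right) \frac{48}{-98} = 140 \cdot 48 \left(- \frac{1}{98}\right) = 140 \left(- \frac{24}{49}\right) = - \frac{480}{7}$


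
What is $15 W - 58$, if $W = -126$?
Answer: $-1948$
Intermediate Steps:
$15 W - 58 = 15 \left(-126\right) - 58 = -1890 - 58 = -1948$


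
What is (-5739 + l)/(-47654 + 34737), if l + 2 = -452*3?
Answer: 7097/12917 ≈ 0.54943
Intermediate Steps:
l = -1358 (l = -2 - 452*3 = -2 - 1356 = -1358)
(-5739 + l)/(-47654 + 34737) = (-5739 - 1358)/(-47654 + 34737) = -7097/(-12917) = -7097*(-1/12917) = 7097/12917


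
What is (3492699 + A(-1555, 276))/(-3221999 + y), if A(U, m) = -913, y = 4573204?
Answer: 3491786/1351205 ≈ 2.5842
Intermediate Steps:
(3492699 + A(-1555, 276))/(-3221999 + y) = (3492699 - 913)/(-3221999 + 4573204) = 3491786/1351205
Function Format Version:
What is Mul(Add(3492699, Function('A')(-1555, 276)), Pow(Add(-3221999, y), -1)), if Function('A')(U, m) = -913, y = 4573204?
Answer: Rational(3491786, 1351205) ≈ 2.5842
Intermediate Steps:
Mul(Add(3492699, Function('A')(-1555, 276)), Pow(Add(-3221999, y), -1)) = Mul(Add(3492699, -913), Pow(Add(-3221999, 4573204), -1)) = Mul(3491786, Pow(1351205, -1)) = Mul(3491786, Rational(1, 1351205)) = Rational(3491786, 1351205)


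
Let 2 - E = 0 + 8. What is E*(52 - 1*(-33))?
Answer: -510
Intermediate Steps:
E = -6 (E = 2 - (0 + 8) = 2 - 1*8 = 2 - 8 = -6)
E*(52 - 1*(-33)) = -6*(52 - 1*(-33)) = -6*(52 + 33) = -6*85 = -510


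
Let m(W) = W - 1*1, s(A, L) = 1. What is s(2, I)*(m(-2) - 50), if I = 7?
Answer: -53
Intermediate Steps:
m(W) = -1 + W (m(W) = W - 1 = -1 + W)
s(2, I)*(m(-2) - 50) = 1*((-1 - 2) - 50) = 1*(-3 - 50) = 1*(-53) = -53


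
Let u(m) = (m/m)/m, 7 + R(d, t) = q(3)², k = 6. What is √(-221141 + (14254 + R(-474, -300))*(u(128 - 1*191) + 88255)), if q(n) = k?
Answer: √61755915067/7 ≈ 35501.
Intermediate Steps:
q(n) = 6
R(d, t) = 29 (R(d, t) = -7 + 6² = -7 + 36 = 29)
u(m) = 1/m
√(-221141 + (14254 + R(-474, -300))*(u(128 - 1*191) + 88255)) = √(-221141 + (14254 + 29)*(1/(128 - 1*191) + 88255)) = √(-221141 + 14283*(1/(128 - 191) + 88255)) = √(-221141 + 14283*(1/(-63) + 88255)) = √(-221141 + 14283*(-1/63 + 88255)) = √(-221141 + 14283*(5560064/63)) = √(-221141 + 8823821568/7) = √(8822273581/7) = √61755915067/7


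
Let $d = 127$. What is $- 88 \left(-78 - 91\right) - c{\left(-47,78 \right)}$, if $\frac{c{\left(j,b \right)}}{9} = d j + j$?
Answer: $69016$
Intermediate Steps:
$c{\left(j,b \right)} = 1152 j$ ($c{\left(j,b \right)} = 9 \left(127 j + j\right) = 9 \cdot 128 j = 1152 j$)
$- 88 \left(-78 - 91\right) - c{\left(-47,78 \right)} = - 88 \left(-78 - 91\right) - 1152 \left(-47\right) = \left(-88\right) \left(-169\right) - -54144 = 14872 + 54144 = 69016$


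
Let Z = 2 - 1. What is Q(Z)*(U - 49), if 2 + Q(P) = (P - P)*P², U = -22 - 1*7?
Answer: 156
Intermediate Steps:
U = -29 (U = -22 - 7 = -29)
Z = 1
Q(P) = -2 (Q(P) = -2 + (P - P)*P² = -2 + 0*P² = -2 + 0 = -2)
Q(Z)*(U - 49) = -2*(-29 - 49) = -2*(-78) = 156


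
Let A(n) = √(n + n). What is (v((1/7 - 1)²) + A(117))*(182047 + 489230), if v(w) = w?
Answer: 24165972/49 + 2013831*√26 ≈ 1.0762e+7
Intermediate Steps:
A(n) = √2*√n (A(n) = √(2*n) = √2*√n)
(v((1/7 - 1)²) + A(117))*(182047 + 489230) = ((1/7 - 1)² + √2*√117)*(182047 + 489230) = ((1*(⅐) - 1)² + √2*(3*√13))*671277 = ((⅐ - 1)² + 3*√26)*671277 = ((-6/7)² + 3*√26)*671277 = (36/49 + 3*√26)*671277 = 24165972/49 + 2013831*√26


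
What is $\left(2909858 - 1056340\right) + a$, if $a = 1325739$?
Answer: $3179257$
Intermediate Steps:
$\left(2909858 - 1056340\right) + a = \left(2909858 - 1056340\right) + 1325739 = 1853518 + 1325739 = 3179257$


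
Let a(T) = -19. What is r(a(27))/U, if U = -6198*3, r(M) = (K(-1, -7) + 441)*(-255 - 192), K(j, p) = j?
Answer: 32780/3099 ≈ 10.578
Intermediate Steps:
r(M) = -196680 (r(M) = (-1 + 441)*(-255 - 192) = 440*(-447) = -196680)
U = -18594 (U = -6198*3 = -18594)
r(a(27))/U = -196680/(-18594) = -196680*(-1/18594) = 32780/3099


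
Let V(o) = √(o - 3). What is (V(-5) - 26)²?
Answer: 668 - 104*I*√2 ≈ 668.0 - 147.08*I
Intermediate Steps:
V(o) = √(-3 + o)
(V(-5) - 26)² = (√(-3 - 5) - 26)² = (√(-8) - 26)² = (2*I*√2 - 26)² = (-26 + 2*I*√2)²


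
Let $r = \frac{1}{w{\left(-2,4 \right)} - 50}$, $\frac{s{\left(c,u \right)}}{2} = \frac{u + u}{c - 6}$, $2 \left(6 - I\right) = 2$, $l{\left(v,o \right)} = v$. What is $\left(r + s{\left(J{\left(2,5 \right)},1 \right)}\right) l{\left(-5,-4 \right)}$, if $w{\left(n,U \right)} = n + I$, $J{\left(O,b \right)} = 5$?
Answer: $\frac{945}{47} \approx 20.106$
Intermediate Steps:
$I = 5$ ($I = 6 - 1 = 5$)
$w{\left(n,U \right)} = 5 + n$ ($w{\left(n,U \right)} = n + 5 = 5 + n$)
$s{\left(c,u \right)} = \frac{4 u}{-6 + c}$ ($s{\left(c,u \right)} = 2 \frac{u + u}{c - 6} = 2 \frac{2 u}{-6 + c} = \frac{4 u}{-6 + c}$)
$r = - \frac{1}{47}$ ($r = \frac{1}{\left(5 - 2\right) - 50} = \frac{1}{3 - 50} = \frac{1}{-47} = - \frac{1}{47} \approx -0.021277$)
$\left(r + s{\left(J{\left(2,5 \right)},1 \right)}\right) l{\left(-5,-4 \right)} = \left(- \frac{1}{47} + 4 \cdot 1 \frac{1}{-6 + 5}\right) \left(-5\right) = \left(- \frac{1}{47} + 4 \cdot 1 \frac{1}{-1}\right) \left(-5\right) = \left(- \frac{1}{47} + 4 \cdot 1 \left(-1\right)\right) \left(-5\right) = \left(- \frac{1}{47} - 4\right) \left(-5\right) = \left(- \frac{189}{47}\right) \left(-5\right) = \frac{945}{47}$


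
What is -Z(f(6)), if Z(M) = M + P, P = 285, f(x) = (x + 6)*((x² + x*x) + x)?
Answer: -1221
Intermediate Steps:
f(x) = (6 + x)*(x + 2*x²) (f(x) = (6 + x)*((x² + x²) + x) = (6 + x)*(2*x² + x) = (6 + x)*(x + 2*x²))
Z(M) = 285 + M (Z(M) = M + 285 = 285 + M)
-Z(f(6)) = -(285 + 6*(6 + 2*6² + 13*6)) = -(285 + 6*(6 + 2*36 + 78)) = -(285 + 6*(6 + 72 + 78)) = -(285 + 6*156) = -(285 + 936) = -1*1221 = -1221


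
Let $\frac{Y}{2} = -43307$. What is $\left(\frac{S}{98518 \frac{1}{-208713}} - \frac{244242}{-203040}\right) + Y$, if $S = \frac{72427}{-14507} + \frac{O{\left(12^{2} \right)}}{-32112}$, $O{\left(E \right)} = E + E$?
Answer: $- \frac{51890139819129699083}{599178070444240} \approx -86602.0$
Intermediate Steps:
$O{\left(E \right)} = 2 E$
$Y = -86614$ ($Y = 2 \left(-43307\right) = -86614$)
$S = - \frac{16180235}{3235061}$ ($S = \frac{72427}{-14507} + \frac{2 \cdot 12^{2}}{-32112} = 72427 \left(- \frac{1}{14507}\right) + 2 \cdot 144 \left(- \frac{1}{32112}\right) = - \frac{72427}{14507} + 288 \left(- \frac{1}{32112}\right) = - \frac{72427}{14507} - \frac{2}{223} = - \frac{16180235}{3235061} \approx -5.0015$)
$\left(\frac{S}{98518 \frac{1}{-208713}} - \frac{244242}{-203040}\right) + Y = \left(- \frac{16180235}{3235061 \frac{98518}{-208713}} - \frac{244242}{-203040}\right) - 86614 = \left(- \frac{16180235}{3235061 \cdot 98518 \left(- \frac{1}{208713}\right)} - - \frac{4523}{3760}\right) - 86614 = \left(- \frac{16180235}{3235061 \left(- \frac{98518}{208713}\right)} + \frac{4523}{3760}\right) - 86614 = \left(\left(- \frac{16180235}{3235061}\right) \left(- \frac{208713}{98518}\right) + \frac{4523}{3760}\right) - 86614 = \left(\frac{3377025387555}{318711739598} + \frac{4523}{3760}\right) - 86614 = \frac{7069574327704277}{599178070444240} - 86614 = - \frac{51890139819129699083}{599178070444240}$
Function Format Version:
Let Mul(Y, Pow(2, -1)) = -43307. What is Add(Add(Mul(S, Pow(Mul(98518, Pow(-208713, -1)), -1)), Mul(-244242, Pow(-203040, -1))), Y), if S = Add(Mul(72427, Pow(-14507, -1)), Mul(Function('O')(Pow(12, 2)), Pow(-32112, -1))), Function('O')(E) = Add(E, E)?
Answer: Rational(-51890139819129699083, 599178070444240) ≈ -86602.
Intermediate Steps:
Function('O')(E) = Mul(2, E)
Y = -86614 (Y = Mul(2, -43307) = -86614)
S = Rational(-16180235, 3235061) (S = Add(Mul(72427, Pow(-14507, -1)), Mul(Mul(2, Pow(12, 2)), Pow(-32112, -1))) = Add(Mul(72427, Rational(-1, 14507)), Mul(Mul(2, 144), Rational(-1, 32112))) = Add(Rational(-72427, 14507), Mul(288, Rational(-1, 32112))) = Add(Rational(-72427, 14507), Rational(-2, 223)) = Rational(-16180235, 3235061) ≈ -5.0015)
Add(Add(Mul(S, Pow(Mul(98518, Pow(-208713, -1)), -1)), Mul(-244242, Pow(-203040, -1))), Y) = Add(Add(Mul(Rational(-16180235, 3235061), Pow(Mul(98518, Pow(-208713, -1)), -1)), Mul(-244242, Pow(-203040, -1))), -86614) = Add(Add(Mul(Rational(-16180235, 3235061), Pow(Mul(98518, Rational(-1, 208713)), -1)), Mul(-244242, Rational(-1, 203040))), -86614) = Add(Add(Mul(Rational(-16180235, 3235061), Pow(Rational(-98518, 208713), -1)), Rational(4523, 3760)), -86614) = Add(Add(Mul(Rational(-16180235, 3235061), Rational(-208713, 98518)), Rational(4523, 3760)), -86614) = Add(Add(Rational(3377025387555, 318711739598), Rational(4523, 3760)), -86614) = Add(Rational(7069574327704277, 599178070444240), -86614) = Rational(-51890139819129699083, 599178070444240)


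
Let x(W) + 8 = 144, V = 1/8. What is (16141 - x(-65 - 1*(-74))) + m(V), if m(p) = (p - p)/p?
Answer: 16005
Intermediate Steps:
V = ⅛ ≈ 0.12500
x(W) = 136 (x(W) = -8 + 144 = 136)
m(p) = 0 (m(p) = 0/p = 0)
(16141 - x(-65 - 1*(-74))) + m(V) = (16141 - 1*136) + 0 = (16141 - 136) + 0 = 16005 + 0 = 16005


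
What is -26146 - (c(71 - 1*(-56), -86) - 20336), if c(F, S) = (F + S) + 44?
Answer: -5895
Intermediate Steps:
c(F, S) = 44 + F + S
-26146 - (c(71 - 1*(-56), -86) - 20336) = -26146 - ((44 + (71 - 1*(-56)) - 86) - 20336) = -26146 - ((44 + (71 + 56) - 86) - 20336) = -26146 - ((44 + 127 - 86) - 20336) = -26146 - (85 - 20336) = -26146 - 1*(-20251) = -26146 + 20251 = -5895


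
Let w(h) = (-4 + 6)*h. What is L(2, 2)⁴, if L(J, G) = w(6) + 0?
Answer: 20736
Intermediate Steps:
w(h) = 2*h
L(J, G) = 12 (L(J, G) = 2*6 + 0 = 12 + 0 = 12)
L(2, 2)⁴ = 12⁴ = 20736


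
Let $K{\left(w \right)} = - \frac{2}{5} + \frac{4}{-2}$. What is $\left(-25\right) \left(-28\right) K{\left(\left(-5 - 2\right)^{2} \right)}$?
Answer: $-1680$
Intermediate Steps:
$K{\left(w \right)} = - \frac{12}{5}$ ($K{\left(w \right)} = \left(-2\right) \frac{1}{5} + 4 \left(- \frac{1}{2}\right) = - \frac{2}{5} - 2 = - \frac{12}{5}$)
$\left(-25\right) \left(-28\right) K{\left(\left(-5 - 2\right)^{2} \right)} = \left(-25\right) \left(-28\right) \left(- \frac{12}{5}\right) = 700 \left(- \frac{12}{5}\right) = -1680$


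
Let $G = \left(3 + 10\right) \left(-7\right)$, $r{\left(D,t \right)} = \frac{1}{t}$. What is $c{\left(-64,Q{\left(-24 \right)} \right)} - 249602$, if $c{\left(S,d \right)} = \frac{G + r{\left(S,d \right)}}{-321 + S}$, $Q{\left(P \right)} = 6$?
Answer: $- \frac{115316015}{462} \approx -2.496 \cdot 10^{5}$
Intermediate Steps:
$G = -91$ ($G = 13 \left(-7\right) = -91$)
$c{\left(S,d \right)} = \frac{-91 + \frac{1}{d}}{-321 + S}$
$c{\left(-64,Q{\left(-24 \right)} \right)} - 249602 = \frac{1 - 546}{6 \left(-321 - 64\right)} - 249602 = \frac{1 - 546}{6 \left(-385\right)} - 249602 = \frac{1}{6} \left(- \frac{1}{385}\right) \left(-545\right) - 249602 = \frac{109}{462} - 249602 = - \frac{115316015}{462}$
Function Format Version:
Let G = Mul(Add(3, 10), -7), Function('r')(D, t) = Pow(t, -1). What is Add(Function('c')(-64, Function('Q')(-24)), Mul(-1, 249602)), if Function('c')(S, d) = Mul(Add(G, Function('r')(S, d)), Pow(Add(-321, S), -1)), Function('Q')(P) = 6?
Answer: Rational(-115316015, 462) ≈ -2.4960e+5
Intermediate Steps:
G = -91 (G = Mul(13, -7) = -91)
Function('c')(S, d) = Mul(Pow(Add(-321, S), -1), Add(-91, Pow(d, -1))) (Function('c')(S, d) = Mul(Add(-91, Pow(d, -1)), Pow(Add(-321, S), -1)) = Mul(Pow(Add(-321, S), -1), Add(-91, Pow(d, -1))))
Add(Function('c')(-64, Function('Q')(-24)), Mul(-1, 249602)) = Add(Mul(Pow(6, -1), Pow(Add(-321, -64), -1), Add(1, Mul(-91, 6))), Mul(-1, 249602)) = Add(Mul(Rational(1, 6), Pow(-385, -1), Add(1, -546)), -249602) = Add(Mul(Rational(1, 6), Rational(-1, 385), -545), -249602) = Add(Rational(109, 462), -249602) = Rational(-115316015, 462)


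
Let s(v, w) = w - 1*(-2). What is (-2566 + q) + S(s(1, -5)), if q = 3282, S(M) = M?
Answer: 713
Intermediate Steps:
s(v, w) = 2 + w (s(v, w) = w + 2 = 2 + w)
(-2566 + q) + S(s(1, -5)) = (-2566 + 3282) + (2 - 5) = 716 - 3 = 713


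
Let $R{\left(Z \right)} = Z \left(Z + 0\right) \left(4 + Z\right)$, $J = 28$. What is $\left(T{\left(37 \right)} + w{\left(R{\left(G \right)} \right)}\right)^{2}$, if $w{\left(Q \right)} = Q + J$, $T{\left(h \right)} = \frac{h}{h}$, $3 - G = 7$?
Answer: $841$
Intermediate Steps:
$G = -4$ ($G = 3 - 7 = -4$)
$R{\left(Z \right)} = Z^{2} \left(4 + Z\right)$ ($R{\left(Z \right)} = Z Z \left(4 + Z\right) = Z^{2} \left(4 + Z\right)$)
$T{\left(h \right)} = 1$
$w{\left(Q \right)} = 28 + Q$ ($w{\left(Q \right)} = Q + 28 = 28 + Q$)
$\left(T{\left(37 \right)} + w{\left(R{\left(G \right)} \right)}\right)^{2} = \left(1 + \left(28 + \left(-4\right)^{2} \left(4 - 4\right)\right)\right)^{2} = \left(1 + \left(28 + 16 \cdot 0\right)\right)^{2} = \left(1 + \left(28 + 0\right)\right)^{2} = \left(1 + 28\right)^{2} = 29^{2} = 841$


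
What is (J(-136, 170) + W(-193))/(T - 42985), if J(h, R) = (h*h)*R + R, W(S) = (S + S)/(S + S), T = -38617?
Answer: -3144491/81602 ≈ -38.534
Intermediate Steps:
W(S) = 1 (W(S) = (2*S)/((2*S)) = (2*S)*(1/(2*S)) = 1)
J(h, R) = R + R*h² (J(h, R) = h²*R + R = R*h² + R = R + R*h²)
(J(-136, 170) + W(-193))/(T - 42985) = (170*(1 + (-136)²) + 1)/(-38617 - 42985) = (170*(1 + 18496) + 1)/(-81602) = (170*18497 + 1)*(-1/81602) = (3144490 + 1)*(-1/81602) = 3144491*(-1/81602) = -3144491/81602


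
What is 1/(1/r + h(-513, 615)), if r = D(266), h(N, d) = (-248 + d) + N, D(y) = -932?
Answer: -932/136073 ≈ -0.0068493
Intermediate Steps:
h(N, d) = -248 + N + d
r = -932
1/(1/r + h(-513, 615)) = 1/(1/(-932) + (-248 - 513 + 615)) = 1/(-1/932 - 146) = 1/(-136073/932) = -932/136073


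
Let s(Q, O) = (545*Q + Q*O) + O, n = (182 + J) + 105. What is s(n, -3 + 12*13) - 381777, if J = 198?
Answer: -43094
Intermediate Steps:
n = 485 (n = (182 + 198) + 105 = 380 + 105 = 485)
s(Q, O) = O + 545*Q + O*Q (s(Q, O) = (545*Q + O*Q) + O = O + 545*Q + O*Q)
s(n, -3 + 12*13) - 381777 = ((-3 + 12*13) + 545*485 + (-3 + 12*13)*485) - 381777 = ((-3 + 156) + 264325 + (-3 + 156)*485) - 381777 = (153 + 264325 + 153*485) - 381777 = (153 + 264325 + 74205) - 381777 = 338683 - 381777 = -43094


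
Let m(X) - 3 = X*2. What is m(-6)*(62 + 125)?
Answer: -1683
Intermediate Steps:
m(X) = 3 + 2*X (m(X) = 3 + X*2 = 3 + 2*X)
m(-6)*(62 + 125) = (3 + 2*(-6))*(62 + 125) = (3 - 12)*187 = -9*187 = -1683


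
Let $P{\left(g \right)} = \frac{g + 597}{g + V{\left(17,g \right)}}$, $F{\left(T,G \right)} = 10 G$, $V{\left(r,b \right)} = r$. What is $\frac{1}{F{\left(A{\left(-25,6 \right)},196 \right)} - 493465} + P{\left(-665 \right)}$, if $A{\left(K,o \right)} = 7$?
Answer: $\frac{2785141}{26541270} \approx 0.10494$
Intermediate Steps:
$P{\left(g \right)} = \frac{597 + g}{17 + g}$ ($P{\left(g \right)} = \frac{g + 597}{g + 17} = \frac{597 + g}{17 + g}$)
$\frac{1}{F{\left(A{\left(-25,6 \right)},196 \right)} - 493465} + P{\left(-665 \right)} = \frac{1}{10 \cdot 196 - 493465} + \frac{597 - 665}{17 - 665} = \frac{1}{1960 - 493465} + \frac{1}{-648} \left(-68\right) = \frac{1}{-491505} - - \frac{17}{162} = - \frac{1}{491505} + \frac{17}{162} = \frac{2785141}{26541270}$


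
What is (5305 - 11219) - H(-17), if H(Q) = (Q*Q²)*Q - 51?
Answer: -89384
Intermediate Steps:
H(Q) = -51 + Q⁴ (H(Q) = Q³*Q - 51 = Q⁴ - 51 = -51 + Q⁴)
(5305 - 11219) - H(-17) = (5305 - 11219) - (-51 + (-17)⁴) = -5914 - (-51 + 83521) = -5914 - 1*83470 = -5914 - 83470 = -89384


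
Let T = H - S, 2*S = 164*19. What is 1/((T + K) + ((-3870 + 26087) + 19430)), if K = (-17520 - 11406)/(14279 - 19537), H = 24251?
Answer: 2629/169164323 ≈ 1.5541e-5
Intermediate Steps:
S = 1558 (S = (164*19)/2 = (½)*3116 = 1558)
K = 14463/2629 (K = -28926/(-5258) = -28926*(-1/5258) = 14463/2629 ≈ 5.5013)
T = 22693 (T = 24251 - 1*1558 = 24251 - 1558 = 22693)
1/((T + K) + ((-3870 + 26087) + 19430)) = 1/((22693 + 14463/2629) + ((-3870 + 26087) + 19430)) = 1/(59674360/2629 + (22217 + 19430)) = 1/(59674360/2629 + 41647) = 1/(169164323/2629) = 2629/169164323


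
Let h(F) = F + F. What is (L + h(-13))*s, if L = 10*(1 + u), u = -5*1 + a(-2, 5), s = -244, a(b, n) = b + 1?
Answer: 18544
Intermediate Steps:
a(b, n) = 1 + b
u = -6 (u = -5*1 + (1 - 2) = -5 - 1 = -6)
h(F) = 2*F
L = -50 (L = 10*(1 - 6) = 10*(-5) = -50)
(L + h(-13))*s = (-50 + 2*(-13))*(-244) = (-50 - 26)*(-244) = -76*(-244) = 18544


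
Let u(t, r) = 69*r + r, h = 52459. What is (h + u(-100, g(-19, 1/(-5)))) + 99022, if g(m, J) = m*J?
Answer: 151747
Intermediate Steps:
g(m, J) = J*m
u(t, r) = 70*r
(h + u(-100, g(-19, 1/(-5)))) + 99022 = (52459 + 70*(-19/(-5))) + 99022 = (52459 + 70*(-⅕*(-19))) + 99022 = (52459 + 70*(19/5)) + 99022 = (52459 + 266) + 99022 = 52725 + 99022 = 151747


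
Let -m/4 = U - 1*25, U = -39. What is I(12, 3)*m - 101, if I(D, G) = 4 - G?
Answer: 155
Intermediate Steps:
m = 256 (m = -4*(-39 - 1*25) = -4*(-39 - 25) = -4*(-64) = 256)
I(12, 3)*m - 101 = (4 - 1*3)*256 - 101 = (4 - 3)*256 - 101 = 1*256 - 101 = 256 - 101 = 155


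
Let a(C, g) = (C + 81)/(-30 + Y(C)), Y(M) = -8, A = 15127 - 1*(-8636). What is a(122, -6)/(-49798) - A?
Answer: -6423899287/270332 ≈ -23763.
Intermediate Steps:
A = 23763 (A = 15127 + 8636 = 23763)
a(C, g) = -81/38 - C/38 (a(C, g) = (C + 81)/(-30 - 8) = (81 + C)/(-38) = (81 + C)*(-1/38) = -81/38 - C/38)
a(122, -6)/(-49798) - A = (-81/38 - 1/38*122)/(-49798) - 1*23763 = (-81/38 - 61/19)*(-1/49798) - 23763 = -203/38*(-1/49798) - 23763 = 29/270332 - 23763 = -6423899287/270332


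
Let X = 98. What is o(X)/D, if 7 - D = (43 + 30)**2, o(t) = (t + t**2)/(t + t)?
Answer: -33/3548 ≈ -0.0093010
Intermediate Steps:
o(t) = (t + t**2)/(2*t) (o(t) = (t + t**2)/((2*t)) = (t + t**2)*(1/(2*t)) = (t + t**2)/(2*t))
D = -5322 (D = 7 - (43 + 30)**2 = 7 - 1*73**2 = 7 - 1*5329 = 7 - 5329 = -5322)
o(X)/D = (1/2 + (1/2)*98)/(-5322) = (1/2 + 49)*(-1/5322) = (99/2)*(-1/5322) = -33/3548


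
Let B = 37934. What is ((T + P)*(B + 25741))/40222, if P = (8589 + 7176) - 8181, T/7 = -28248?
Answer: -6053964300/20111 ≈ -3.0103e+5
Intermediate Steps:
T = -197736 (T = 7*(-28248) = -197736)
P = 7584 (P = 15765 - 8181 = 7584)
((T + P)*(B + 25741))/40222 = ((-197736 + 7584)*(37934 + 25741))/40222 = -190152*63675*(1/40222) = -12107928600*1/40222 = -6053964300/20111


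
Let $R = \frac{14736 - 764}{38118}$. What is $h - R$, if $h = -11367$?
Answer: $- \frac{216650639}{19059} \approx -11367.0$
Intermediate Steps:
$R = \frac{6986}{19059}$ ($R = 13972 \cdot \frac{1}{38118} = \frac{6986}{19059} \approx 0.36655$)
$h - R = -11367 - \frac{6986}{19059} = - \frac{216650639}{19059}$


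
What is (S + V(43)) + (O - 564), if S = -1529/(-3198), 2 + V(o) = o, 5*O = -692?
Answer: -10568141/15990 ≈ -660.92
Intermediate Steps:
O = -692/5 (O = (1/5)*(-692) = -692/5 ≈ -138.40)
V(o) = -2 + o
S = 1529/3198 (S = -1529*(-1/3198) = 1529/3198 ≈ 0.47811)
(S + V(43)) + (O - 564) = (1529/3198 + (-2 + 43)) + (-692/5 - 564) = (1529/3198 + 41) - 3512/5 = 132647/3198 - 3512/5 = -10568141/15990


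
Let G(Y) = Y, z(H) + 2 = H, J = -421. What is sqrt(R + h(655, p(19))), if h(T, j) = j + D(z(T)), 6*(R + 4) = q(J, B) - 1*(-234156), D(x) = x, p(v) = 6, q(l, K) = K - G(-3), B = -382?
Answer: sqrt(1426242)/6 ≈ 199.04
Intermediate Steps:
z(H) = -2 + H
q(l, K) = 3 + K (q(l, K) = K - 1*(-3) = K + 3 = 3 + K)
R = 233753/6 (R = -4 + ((3 - 382) - 1*(-234156))/6 = -4 + (-379 + 234156)/6 = -4 + (1/6)*233777 = -4 + 233777/6 = 233753/6 ≈ 38959.)
h(T, j) = -2 + T + j (h(T, j) = j + (-2 + T) = -2 + T + j)
sqrt(R + h(655, p(19))) = sqrt(233753/6 + (-2 + 655 + 6)) = sqrt(233753/6 + 659) = sqrt(237707/6) = sqrt(1426242)/6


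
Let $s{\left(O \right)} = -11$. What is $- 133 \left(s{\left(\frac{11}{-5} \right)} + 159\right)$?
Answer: $-19684$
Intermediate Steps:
$- 133 \left(s{\left(\frac{11}{-5} \right)} + 159\right) = - 133 \left(-11 + 159\right) = \left(-133\right) 148 = -19684$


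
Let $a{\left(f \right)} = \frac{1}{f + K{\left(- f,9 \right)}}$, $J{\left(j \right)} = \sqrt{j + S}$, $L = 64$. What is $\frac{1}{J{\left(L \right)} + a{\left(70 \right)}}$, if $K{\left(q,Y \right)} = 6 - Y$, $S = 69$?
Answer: $- \frac{67}{597036} + \frac{4489 \sqrt{133}}{597036} \approx 0.086599$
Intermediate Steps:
$J{\left(j \right)} = \sqrt{69 + j}$ ($J{\left(j \right)} = \sqrt{j + 69} = \sqrt{69 + j}$)
$a{\left(f \right)} = \frac{1}{-3 + f}$ ($a{\left(f \right)} = \frac{1}{f + \left(6 - 9\right)} = \frac{1}{f - 3} = \frac{1}{-3 + f}$)
$\frac{1}{J{\left(L \right)} + a{\left(70 \right)}} = \frac{1}{\sqrt{69 + 64} + \frac{1}{-3 + 70}} = \frac{1}{\sqrt{133} + \frac{1}{67}} = \frac{1}{\frac{1}{67} + \sqrt{133}}$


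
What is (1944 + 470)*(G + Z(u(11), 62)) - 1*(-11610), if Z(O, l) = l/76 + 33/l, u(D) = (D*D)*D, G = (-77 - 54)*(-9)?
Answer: 1685111440/589 ≈ 2.8610e+6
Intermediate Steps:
G = 1179 (G = -131*(-9) = 1179)
u(D) = D³ (u(D) = D²*D = D³)
Z(O, l) = 33/l + l/76 (Z(O, l) = l*(1/76) + 33/l = l/76 + 33/l = 33/l + l/76)
(1944 + 470)*(G + Z(u(11), 62)) - 1*(-11610) = (1944 + 470)*(1179 + (33/62 + (1/76)*62)) - 1*(-11610) = 2414*(1179 + (33*(1/62) + 31/38)) + 11610 = 2414*(1179 + (33/62 + 31/38)) + 11610 = 2414*(1179 + 794/589) + 11610 = 2414*(695225/589) + 11610 = 1678273150/589 + 11610 = 1685111440/589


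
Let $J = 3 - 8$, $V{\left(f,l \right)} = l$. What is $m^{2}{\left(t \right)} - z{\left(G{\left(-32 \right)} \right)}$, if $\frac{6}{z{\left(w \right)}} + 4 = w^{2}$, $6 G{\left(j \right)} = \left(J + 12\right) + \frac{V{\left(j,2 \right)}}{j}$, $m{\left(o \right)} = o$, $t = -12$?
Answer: $\frac{132944}{909} \approx 146.25$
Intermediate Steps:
$J = -5$
$G{\left(j \right)} = \frac{7}{6} + \frac{1}{3 j}$ ($G{\left(j \right)} = \frac{\left(-5 + 12\right) + \frac{2}{j}}{6} = \frac{7 + \frac{2}{j}}{6} = \frac{7}{6} + \frac{1}{3 j}$)
$z{\left(w \right)} = \frac{6}{-4 + w^{2}}$
$m^{2}{\left(t \right)} - z{\left(G{\left(-32 \right)} \right)} = \left(-12\right)^{2} - \frac{6}{-4 + \left(\frac{2 + 7 \left(-32\right)}{6 \left(-32\right)}\right)^{2}} = 144 - \frac{6}{-4 + \left(\frac{1}{6} \left(- \frac{1}{32}\right) \left(2 - 224\right)\right)^{2}} = 144 - \frac{6}{-4 + \left(\frac{1}{6} \left(- \frac{1}{32}\right) \left(-222\right)\right)^{2}} = 144 - \frac{6}{-4 + \left(\frac{37}{32}\right)^{2}} = 144 - \frac{6}{-4 + \frac{1369}{1024}} = 144 - \frac{6}{- \frac{2727}{1024}} = 144 - 6 \left(- \frac{1024}{2727}\right) = 144 - - \frac{2048}{909} = 144 + \frac{2048}{909} = \frac{132944}{909}$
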